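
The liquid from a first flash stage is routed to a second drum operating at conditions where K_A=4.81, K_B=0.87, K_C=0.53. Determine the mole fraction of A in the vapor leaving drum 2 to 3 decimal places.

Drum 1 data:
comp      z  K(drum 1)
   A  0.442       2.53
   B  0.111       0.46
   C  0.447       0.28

Drum 1:
Newton–Raphson from ψ₁ = 0.5:
  ψ₁ = 0.500: g = -0.2018, g' = -0.959 → ψ₁ = 0.289
  ψ₁ = 0.289: g = -0.0089, g' = -0.912 → ψ₁ = 0.280
Converged at ψ₁ = 0.280.
Drum-1 compositions:
  A: x = 0.310, y = 0.783
  B: x = 0.131, y = 0.060
  C: x = 0.560, y = 0.157
Drum-2 feed = drum-1 liquid: z₂ = (0.3095, 0.1307, 0.5597).
Drum 2:
Rachford–Rice: g(ψ₂) = Σ zᵢ(Kᵢ−1)/(1+ψ₂(Kᵢ−1)) = 0.
g(0) = ΣzᵢKᵢ − 1 = 0.899 and g(1) = 1 − Σzᵢ/Kᵢ = -0.271, so a root lies in (0, 1).
Newton iteration, ψ₂⁰ = 0.5:
  ψ₂ = 0.500: g = 0.0439, g' = -0.746 → ψ₂ = 0.559
  ψ₂ = 0.559: g = 0.0018, g' = -0.689 → ψ₂ = 0.561
Converged at ψ₂ = 0.561.
  A: x = 0.099, y = 0.474
  B: x = 0.141, y = 0.123
  C: x = 0.760, y = 0.403

y_A (drum 2) = 0.474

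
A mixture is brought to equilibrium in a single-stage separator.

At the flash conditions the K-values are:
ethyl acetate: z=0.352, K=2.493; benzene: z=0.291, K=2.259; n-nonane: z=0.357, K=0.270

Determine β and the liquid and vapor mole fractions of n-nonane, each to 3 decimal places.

Let β = V/F and solve Σ zᵢ(Kᵢ−1)/(1+β(Kᵢ−1)) = 0.
g(0) = ΣzᵢKᵢ − 1 = 0.631 and g(1) = 1 − Σzᵢ/Kᵢ = -0.592, so a root lies in (0, 1).
Newton iteration, β⁰ = 0.5:
  β = 0.500: g = 0.1153, g' = -0.903 → β = 0.628
  β = 0.628: g = -0.0051, g' = -1.001 → β = 0.623
Converged at β = 0.623.
Compositions from xᵢ = zᵢ/(1+β(Kᵢ−1)), yᵢ = Kᵢxᵢ:
  ethyl acetate: x = 0.182, y = 0.455
  benzene: x = 0.163, y = 0.369
  n-nonane: x = 0.654, y = 0.177

β = 0.623, x_n-nonane = 0.654, y_n-nonane = 0.177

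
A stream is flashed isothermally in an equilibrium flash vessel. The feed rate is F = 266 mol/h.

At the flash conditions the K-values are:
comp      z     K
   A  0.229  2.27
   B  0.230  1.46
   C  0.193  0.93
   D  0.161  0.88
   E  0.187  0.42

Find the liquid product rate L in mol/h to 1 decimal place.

L = 66.4 mol/h

Material balance + equilibrium reduce to Σ zᵢ(Kᵢ−1)/(1+ψ(Kᵢ−1)) = 0.
Check two-phase: ΣzᵢKᵢ = 1.255 > 1 and Σzᵢ/Kᵢ = 1.094 > 1, so g(0) = 0.255 > 0 and g(1) = -0.094 < 0.
Newton–Raphson from ψ = 0.51:
  ψ = 0.510: g = 0.0736, g' = -0.298 → ψ = 0.757
  ψ = 0.757: g = -0.0020, g' = -0.326 → ψ = 0.751
  ψ = 0.751: g = -0.0000, g' = -0.325 → ψ = 0.750
Converged at ψ = 0.750.
Then V = ψ·F = 0.7505·266 = 199.6 mol/h and L = F − V = 66.4 mol/h.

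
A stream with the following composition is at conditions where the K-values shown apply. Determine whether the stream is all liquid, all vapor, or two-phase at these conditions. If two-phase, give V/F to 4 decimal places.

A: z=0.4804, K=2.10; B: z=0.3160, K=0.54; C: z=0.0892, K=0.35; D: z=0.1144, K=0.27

two-phase, V/F = 0.3869

ΣzᵢKᵢ = 1.2416; Σzᵢ/Kᵢ = 1.4925.
Both exceed 1, so a two-phase solution exists.
Material balance + equilibrium reduce to Σ zᵢ(Kᵢ−1)/(1+ψ(Kᵢ−1)) = 0.
Newton iteration, ψ⁰ = 0.43:
  ψ = 0.4300: g = -0.02464, g' = -0.5739 → ψ = 0.3871
  ψ = 0.3871: g = -0.00009, g' = -0.5706 → ψ = 0.3869
Converged at ψ = 0.3869.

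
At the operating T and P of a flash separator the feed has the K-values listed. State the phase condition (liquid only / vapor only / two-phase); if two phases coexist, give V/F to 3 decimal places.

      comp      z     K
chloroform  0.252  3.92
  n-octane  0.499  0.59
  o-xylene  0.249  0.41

two-phase, V/F = 0.277

ΣzᵢKᵢ = 1.384; Σzᵢ/Kᵢ = 1.517.
Both exceed 1, so a two-phase solution exists.
Let ψ = V/F and solve Σ zᵢ(Kᵢ−1)/(1+ψ(Kᵢ−1)) = 0.
Iterate (Newton) starting at ψ = 0.68:
  ψ = 0.680: g = -0.2826, g' = -0.644 → ψ = 0.241
  ψ = 0.241: g = 0.0333, g' = -0.961 → ψ = 0.276
  ψ = 0.276: g = 0.0013, g' = -0.889 → ψ = 0.277
Converged at ψ = 0.277.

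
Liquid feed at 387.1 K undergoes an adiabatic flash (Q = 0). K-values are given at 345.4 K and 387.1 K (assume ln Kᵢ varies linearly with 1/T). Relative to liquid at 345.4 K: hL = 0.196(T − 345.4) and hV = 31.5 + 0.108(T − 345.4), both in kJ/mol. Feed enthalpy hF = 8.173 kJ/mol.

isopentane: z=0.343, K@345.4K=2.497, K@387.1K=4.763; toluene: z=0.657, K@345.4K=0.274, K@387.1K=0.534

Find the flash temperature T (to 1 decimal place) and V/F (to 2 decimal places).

T = 357.0 K, V/F = 0.19

Adiabatic flash: solve Rachford–Rice at each trial T, then check hF = ψ·hV(T) + (1−ψ)·hL(T).
  T = 345.4 K: K = (2.497, 0.274), RR gives ψ = 0.034, H_out = 1.058 kJ/mol
  T = 387.1 K: K = (4.763, 0.534), RR gives ψ = 0.561, H_out = 23.799 kJ/mol
  T = 366.2 K: K = (3.510, 0.390), RR gives ψ = 0.300, H_out = 12.981 kJ/mol
  T = 355.8 K: K = (2.975, 0.328), RR gives ψ = 0.178, H_out = 7.485 kJ/mol
  T = 361.0 K: K = (3.235, 0.358), RR gives ψ = 0.240, H_out = 10.301 kJ/mol
  T = 358.4 K: K = (3.104, 0.343), RR gives ψ = 0.210, H_out = 8.915 kJ/mol
  T = 357.1 K: K = (3.039, 0.336), RR gives ψ = 0.194, H_out = 8.207 kJ/mol
Linear interpolation between T = 355.8 (H_out = 7.485) and T = 357.1 (H_out = 8.207) on hF = 8.173 gives T ≈ 357.0 K, at which ψ = 0.19.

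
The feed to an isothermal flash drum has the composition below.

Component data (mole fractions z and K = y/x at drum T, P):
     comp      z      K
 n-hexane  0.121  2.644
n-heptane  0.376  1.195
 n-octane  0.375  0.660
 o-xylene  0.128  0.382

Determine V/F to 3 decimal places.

Newton iteration, V/F⁰ = 0.5:
  V/F = 0.500: g = -0.0921, g' = -0.276 → V/F = 0.166
  V/F = 0.166: g = 0.0041, g' = -0.325 → V/F = 0.178
Converged at V/F = 0.178.

V/F = 0.178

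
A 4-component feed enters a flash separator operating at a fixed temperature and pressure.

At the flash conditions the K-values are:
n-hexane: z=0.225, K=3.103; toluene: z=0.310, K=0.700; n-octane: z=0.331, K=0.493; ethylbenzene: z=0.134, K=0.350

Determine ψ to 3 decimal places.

ψ = 0.130

Let ψ = V/F and solve Σ zᵢ(Kᵢ−1)/(1+ψ(Kᵢ−1)) = 0.
g(0) = ΣzᵢKᵢ − 1 = 0.125 and g(1) = 1 − Σzᵢ/Kᵢ = -0.570, so a root lies in (0, 1).
Iterate (Newton) starting at ψ = 0.5:
  ψ = 0.500: g = -0.2326, g' = -0.552 → ψ = 0.079
  ψ = 0.079: g = 0.0442, g' = -0.917 → ψ = 0.127
  ψ = 0.127: g = 0.0026, g' = -0.815 → ψ = 0.130
Converged at ψ = 0.130.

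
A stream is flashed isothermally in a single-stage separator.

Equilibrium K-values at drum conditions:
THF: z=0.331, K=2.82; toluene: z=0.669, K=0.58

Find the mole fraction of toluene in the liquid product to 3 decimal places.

Let ψ = V/F and solve Σ zᵢ(Kᵢ−1)/(1+ψ(Kᵢ−1)) = 0.
Feasibility: ΣzᵢKᵢ = 1.321, Σzᵢ/Kᵢ = 1.271 — both > 1, two phases present.
Newton iteration, ψ⁰ = 0.5:
  ψ = 0.500: g = -0.0403, g' = -0.490 → ψ = 0.418
  ψ = 0.418: g = 0.0015, g' = -0.527 → ψ = 0.421
Converged at ψ = 0.421.
Compositions from xᵢ = zᵢ/(1+ψ(Kᵢ−1)), yᵢ = Kᵢxᵢ:
  THF: x = 0.187, y = 0.529
  toluene: x = 0.813, y = 0.471

x_toluene = 0.813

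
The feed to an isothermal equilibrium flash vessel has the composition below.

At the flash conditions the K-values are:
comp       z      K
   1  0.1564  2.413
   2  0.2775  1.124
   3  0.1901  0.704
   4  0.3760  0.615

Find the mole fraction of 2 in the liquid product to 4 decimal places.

x_2 = 0.2720

Let ψ = V/F and solve Σ zᵢ(Kᵢ−1)/(1+ψ(Kᵢ−1)) = 0.
g(0) = ΣzᵢKᵢ − 1 = 0.0544 and g(1) = 1 − Σzᵢ/Kᵢ = -0.1931, so a root lies in (0, 1).
Newton iteration, ψ⁰ = 0.5:
  ψ = 0.5000: g = -0.08341, g' = -0.2194 → ψ = 0.1199
  ψ = 0.1199: g = 0.01279, g' = -0.3117 → ψ = 0.1609
  ψ = 0.1609: g = 0.00039, g' = -0.2931 → ψ = 0.1622
Converged at ψ = 0.1622.
Compositions from xᵢ = zᵢ/(1+ψ(Kᵢ−1)), yᵢ = Kᵢxᵢ:
  1: x = 0.1272, y = 0.3070
  2: x = 0.2720, y = 0.3058
  3: x = 0.1997, y = 0.1406
  4: x = 0.4010, y = 0.2466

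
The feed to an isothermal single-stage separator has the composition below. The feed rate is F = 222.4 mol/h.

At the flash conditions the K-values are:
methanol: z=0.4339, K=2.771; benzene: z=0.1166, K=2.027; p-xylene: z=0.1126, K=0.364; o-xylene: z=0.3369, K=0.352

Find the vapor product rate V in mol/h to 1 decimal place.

Iterate (Newton) starting at ψ = 0.5:
  ψ = 0.5000: g = 0.05872, g' = -0.8440 → ψ = 0.5696
  ψ = 0.5696: g = -0.00021, g' = -0.8536 → ψ = 0.5693
Converged at ψ = 0.5693.
Then V = ψ·F = 0.5693·222.4 = 126.6 mol/h and L = F − V = 95.8 mol/h.

V = 126.6 mol/h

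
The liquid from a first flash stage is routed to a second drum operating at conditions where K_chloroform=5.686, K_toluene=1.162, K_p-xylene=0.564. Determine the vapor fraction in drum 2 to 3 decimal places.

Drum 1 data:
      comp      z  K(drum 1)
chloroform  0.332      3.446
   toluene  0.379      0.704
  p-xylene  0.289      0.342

V/F (drum 2) = 0.663

Drum 1:
Newton–Raphson from ψ₁ = 0.36:
  ψ₁ = 0.360: g = 0.0571, g' = -0.818 → ψ₁ = 0.430
  ψ₁ = 0.430: g = 0.0022, g' = -0.759 → ψ₁ = 0.433
Converged at ψ₁ = 0.433.
Drum-1 compositions:
  chloroform: x = 0.161, y = 0.556
  toluene: x = 0.435, y = 0.306
  p-xylene: x = 0.404, y = 0.138
Drum-2 feed = drum-1 liquid: z₂ = (0.1613, 0.4347, 0.4040).
Drum 2:
Material balance + equilibrium reduce to Σ zᵢ(Kᵢ−1)/(1+ψ₂(Kᵢ−1)) = 0.
Feasibility: ΣzᵢKᵢ = 1.650, Σzᵢ/Kᵢ = 1.119 — both > 1, two phases present.
Newton iteration, ψ₂⁰ = 0.52:
  ψ₂ = 0.520: g = 0.0571, g' = -0.438 → ψ₂ = 0.650
  ψ₂ = 0.650: g = 0.0046, g' = -0.375 → ψ₂ = 0.663
Converged at ψ₂ = 0.663.
  chloroform: x = 0.039, y = 0.223
  toluene: x = 0.393, y = 0.456
  p-xylene: x = 0.568, y = 0.320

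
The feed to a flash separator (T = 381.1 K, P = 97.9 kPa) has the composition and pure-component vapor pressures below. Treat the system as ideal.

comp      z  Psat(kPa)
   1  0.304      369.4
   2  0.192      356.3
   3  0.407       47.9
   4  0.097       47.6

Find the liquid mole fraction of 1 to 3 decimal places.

Raoult's law: Kᵢ = Pᵢˢᵃᵗ/P = Pᵢˢᵃᵗ/97.9.
  K_1 = 369.4/97.9 = 3.77324, K_2 = 356.3/97.9 = 3.63943, K_3 = 47.9/97.9 = 0.48927, K_4 = 47.6/97.9 = 0.48621
Rachford–Rice: g(β) = Σ zᵢ(Kᵢ−1)/(1+β(Kᵢ−1)) = 0.
g(0) = ΣzᵢKᵢ − 1 = 1.092 and g(1) = 1 − Σzᵢ/Kᵢ = -0.165, so a root lies in (0, 1).
Iterate (Newton) starting at β = 0.56:
  β = 0.560: g = 0.1736, g' = -0.835 → β = 0.768
  β = 0.768: g = 0.0125, g' = -0.742 → β = 0.785
Converged at β = 0.785.
Compositions from xᵢ = zᵢ/(1+β(Kᵢ−1)), yᵢ = Kᵢxᵢ:
  1: x = 0.096, y = 0.361
  2: x = 0.063, y = 0.228
  3: x = 0.679, y = 0.332
  4: x = 0.163, y = 0.079

x_1 = 0.096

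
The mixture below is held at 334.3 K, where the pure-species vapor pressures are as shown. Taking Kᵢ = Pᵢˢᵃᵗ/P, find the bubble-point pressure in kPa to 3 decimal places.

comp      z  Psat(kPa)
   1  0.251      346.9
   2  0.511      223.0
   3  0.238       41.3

At the bubble point ψ → 0, so ΣzᵢKᵢ = 1 with Kᵢ = Pᵢˢᵃᵗ/P ⇒ P = ΣzᵢPᵢˢᵃᵗ.
P = 0.251·346.9 + 0.511·223.0 + 0.238·41.3 = 210.854 kPa

Pbub = 210.854 kPa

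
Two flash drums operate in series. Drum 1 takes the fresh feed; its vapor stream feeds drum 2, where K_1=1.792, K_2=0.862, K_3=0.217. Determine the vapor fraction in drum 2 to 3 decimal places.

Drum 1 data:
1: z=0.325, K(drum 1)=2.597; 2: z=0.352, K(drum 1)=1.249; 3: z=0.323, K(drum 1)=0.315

Drum 1:
Material balance + equilibrium reduce to Σ zᵢ(Kᵢ−1)/(1+ψ₁(Kᵢ−1)) = 0.
Feasibility: ΣzᵢKᵢ = 1.385, Σzᵢ/Kᵢ = 1.432 — both > 1, two phases present.
Newton iteration, ψ₁⁰ = 0.5:
  ψ₁ = 0.500: g = 0.0300, g' = -0.624 → ψ₁ = 0.548
Converged at ψ₁ = 0.548.
Drum-1 compositions:
  1: x = 0.173, y = 0.450
  2: x = 0.310, y = 0.387
  3: x = 0.517, y = 0.163
Drum-2 feed = drum-1 vapor: z₂ = (0.4503, 0.3869, 0.1628).
Drum 2:
Let ψ₂ = V/F and solve Σ zᵢ(Kᵢ−1)/(1+ψ₂(Kᵢ−1)) = 0.
Check two-phase: ΣzᵢKᵢ = 1.176 > 1 and Σzᵢ/Kᵢ = 1.450 > 1, so g(0) = 0.176 > 0 and g(1) = -0.450 < 0.
Newton–Raphson from ψ₂ = 0.5:
  ψ₂ = 0.500: g = -0.0114, g' = -0.423 → ψ₂ = 0.473
Converged at ψ₂ = 0.473.
  1: x = 0.328, y = 0.587
  2: x = 0.414, y = 0.357
  3: x = 0.258, y = 0.056

V/F (drum 2) = 0.473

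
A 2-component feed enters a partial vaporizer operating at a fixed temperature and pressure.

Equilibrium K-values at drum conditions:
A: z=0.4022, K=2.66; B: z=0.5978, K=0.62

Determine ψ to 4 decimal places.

Material balance + equilibrium reduce to Σ zᵢ(Kᵢ−1)/(1+ψ(Kᵢ−1)) = 0.
Feasibility: ΣzᵢKᵢ = 1.4405, Σzᵢ/Kᵢ = 1.1154 — both > 1, two phases present.
Newton–Raphson from ψ = 0.5:
  ψ = 0.5000: g = 0.08439, g' = -0.4625 → ψ = 0.6825
  ψ = 0.6825: g = 0.00633, g' = -0.4010 → ψ = 0.6982
  ψ = 0.6982: g = 0.00003, g' = -0.3977 → ψ = 0.6983
Converged at ψ = 0.6983.

ψ = 0.6983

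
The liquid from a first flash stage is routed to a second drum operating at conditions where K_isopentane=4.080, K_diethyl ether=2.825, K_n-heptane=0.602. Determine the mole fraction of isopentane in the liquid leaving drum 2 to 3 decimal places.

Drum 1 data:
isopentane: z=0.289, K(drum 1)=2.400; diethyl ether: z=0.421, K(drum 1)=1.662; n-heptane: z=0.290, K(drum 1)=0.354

x_isopentane (drum 2) = 0.041

Drum 1:
Rachford–Rice: g(ψ₁) = Σ zᵢ(Kᵢ−1)/(1+ψ₁(Kᵢ−1)) = 0.
g(0) = ΣzᵢKᵢ − 1 = 0.496 and g(1) = 1 − Σzᵢ/Kᵢ = -0.193, so a root lies in (0, 1).
Newton iteration, ψ₁⁰ = 0.5:
  ψ₁ = 0.500: g = 0.1707, g' = -0.564 → ψ₁ = 0.803
  ψ₁ = 0.803: g = -0.0165, g' = -0.726 → ψ₁ = 0.780
  ψ₁ = 0.780: g = -0.0003, g' = -0.701 → ψ₁ = 0.779
Converged at ψ₁ = 0.779.
Drum-1 compositions:
  isopentane: x = 0.138, y = 0.332
  diethyl ether: x = 0.278, y = 0.462
  n-heptane: x = 0.584, y = 0.207
Drum-2 feed = drum-1 liquid: z₂ = (0.1382, 0.2777, 0.5841).
Drum 2:
Material balance + equilibrium reduce to Σ zᵢ(Kᵢ−1)/(1+ψ₂(Kᵢ−1)) = 0.
Check two-phase: ΣzᵢKᵢ = 1.700 > 1 and Σzᵢ/Kᵢ = 1.102 > 1, so g(0) = 0.700 > 0 and g(1) = -0.102 < 0.
Iterate (Newton) starting at ψ₂ = 0.41:
  ψ₂ = 0.410: g = 0.2002, g' = -0.691 → ψ₂ = 0.700
  ψ₂ = 0.700: g = 0.0352, g' = -0.488 → ψ₂ = 0.772
  ψ₂ = 0.772: g = 0.0008, g' = -0.467 → ψ₂ = 0.774
Converged at ψ₂ = 0.774.
  isopentane: x = 0.041, y = 0.167
  diethyl ether: x = 0.115, y = 0.325
  n-heptane: x = 0.844, y = 0.508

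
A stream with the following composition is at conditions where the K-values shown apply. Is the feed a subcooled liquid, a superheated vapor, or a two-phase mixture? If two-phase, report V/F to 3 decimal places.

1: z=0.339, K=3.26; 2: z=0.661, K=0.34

two-phase, V/F = 0.221

ΣzᵢKᵢ = 1.330; Σzᵢ/Kᵢ = 2.048.
Both exceed 1, so a two-phase solution exists.
Newton iteration, ψ⁰ = 0.5:
  ψ = 0.500: g = -0.2914, g' = -1.023 → ψ = 0.215
  ψ = 0.215: g = 0.0071, g' = -1.175 → ψ = 0.221
Converged at ψ = 0.221.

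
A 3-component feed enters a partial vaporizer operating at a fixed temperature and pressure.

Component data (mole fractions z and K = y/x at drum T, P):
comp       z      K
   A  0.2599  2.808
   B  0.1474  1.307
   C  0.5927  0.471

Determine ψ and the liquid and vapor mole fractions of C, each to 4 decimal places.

ψ = 0.2568, x_C = 0.6859, y_C = 0.3231

Newton–Raphson from ψ = 0.5:
  ψ = 0.5000: g = -0.14027, g' = -0.5514 → ψ = 0.2456
  ψ = 0.2456: g = 0.00712, g' = -0.6385 → ψ = 0.2568
Converged at ψ = 0.2568.
Compositions from xᵢ = zᵢ/(1+ψ(Kᵢ−1)), yᵢ = Kᵢxᵢ:
  A: x = 0.1775, y = 0.4984
  B: x = 0.1366, y = 0.1786
  C: x = 0.6859, y = 0.3231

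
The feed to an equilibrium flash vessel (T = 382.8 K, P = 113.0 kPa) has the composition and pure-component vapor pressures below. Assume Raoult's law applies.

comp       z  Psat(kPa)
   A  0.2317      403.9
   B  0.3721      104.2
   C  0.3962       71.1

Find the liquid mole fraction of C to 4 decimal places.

Raoult's law: Kᵢ = Pᵢˢᵃᵗ/P = Pᵢˢᵃᵗ/113.0.
  K_A = 403.9/113.0 = 3.574336, K_B = 104.2/113.0 = 0.922124, K_C = 71.1/113.0 = 0.629204
Iterate (Newton) starting at ψ = 0.5:
  ψ = 0.5000: g = 0.05029, g' = -0.3781 → ψ = 0.6330
  ψ = 0.6330: g = 0.00438, g' = -0.3176 → ψ = 0.6468
  ψ = 0.6468: g = 0.00003, g' = -0.3130 → ψ = 0.6469
Converged at ψ = 0.6469.
Compositions from xᵢ = zᵢ/(1+ψ(Kᵢ−1)), yᵢ = Kᵢxᵢ:
  A: x = 0.0869, y = 0.3107
  B: x = 0.3918, y = 0.3613
  C: x = 0.5212, y = 0.3280

x_C = 0.5212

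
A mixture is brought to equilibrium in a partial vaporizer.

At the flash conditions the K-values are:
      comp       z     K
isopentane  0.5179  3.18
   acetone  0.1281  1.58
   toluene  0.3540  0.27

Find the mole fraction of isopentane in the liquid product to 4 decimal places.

Iterate (Newton) starting at β = 0.41:
  β = 0.4100: g = 0.28739, g' = -1.0986 → β = 0.6716
  β = 0.6716: g = 0.00470, g' = -1.1537 → β = 0.6757
Converged at β = 0.6757.
Compositions from xᵢ = zᵢ/(1+β(Kᵢ−1)), yᵢ = Kᵢxᵢ:
  isopentane: x = 0.2094, y = 0.6660
  acetone: x = 0.0920, y = 0.1454
  toluene: x = 0.6985, y = 0.1886

x_isopentane = 0.2094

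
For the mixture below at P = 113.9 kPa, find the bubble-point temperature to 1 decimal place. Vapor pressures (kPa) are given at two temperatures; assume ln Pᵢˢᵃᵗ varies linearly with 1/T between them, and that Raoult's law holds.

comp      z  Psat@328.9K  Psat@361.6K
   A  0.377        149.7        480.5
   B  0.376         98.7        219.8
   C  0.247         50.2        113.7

T = 331.1 K

Bubble-point temperature: ΣzᵢPᵢˢᵃᵗ(T) = P. Interpolate ln Pᵢˢᵃᵗ = aᵢ + bᵢ/T.
  T = 328.9 K: ΣzᵢPᵢˢᵃᵗ = 105.95 kPa
  T = 361.6 K: ΣzᵢPᵢˢᵃᵗ = 291.88 kPa
  T = 345.2 K: ΣzᵢPᵢˢᵃᵗ = 179.13 kPa
  T = 337.0 K: ΣzᵢPᵢˢᵃᵗ = 138.26 kPa
  T = 332.9 K: ΣzᵢPᵢˢᵃᵗ = 120.99 kPa
  T = 330.9 K: ΣzᵢPᵢˢᵃᵗ = 113.26 kPa
Interpolating between 330.9 K and 332.9 K gives T ≈ 331.1 K.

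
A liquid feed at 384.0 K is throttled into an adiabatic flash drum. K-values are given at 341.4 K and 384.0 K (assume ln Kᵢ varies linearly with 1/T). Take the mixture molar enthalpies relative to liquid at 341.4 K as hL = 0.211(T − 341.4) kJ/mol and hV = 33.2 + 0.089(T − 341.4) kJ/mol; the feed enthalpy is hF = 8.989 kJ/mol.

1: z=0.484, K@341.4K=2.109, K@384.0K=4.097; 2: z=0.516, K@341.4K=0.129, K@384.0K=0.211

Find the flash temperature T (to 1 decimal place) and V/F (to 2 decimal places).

T = 350.9 K, V/F = 0.22

Adiabatic flash: solve Rachford–Rice at each trial T, then check hF = ψ·hV(T) + (1−ψ)·hL(T).
  T = 341.4 K: K = (2.109, 0.129), RR gives ψ = 0.090, H_out = 3.001 kJ/mol
  T = 384.0 K: K = (4.097, 0.211), RR gives ψ = 0.447, H_out = 21.501 kJ/mol
  T = 362.7 K: K = (2.997, 0.167), RR gives ψ = 0.323, H_out = 14.377 kJ/mol
  T = 352.0 K: K = (2.526, 0.147), RR gives ψ = 0.229, H_out = 9.558 kJ/mol
  T = 346.7 K: K = (2.311, 0.138), RR gives ψ = 0.168, H_out = 6.586 kJ/mol
  T = 349.4 K: K = (2.419, 0.143), RR gives ψ = 0.201, H_out = 8.163 kJ/mol
  T = 350.7 K: K = (2.472, 0.145), RR gives ψ = 0.216, H_out = 8.874 kJ/mol
Linear interpolation between T = 350.7 (H_out = 8.874) and T = 352.0 (H_out = 9.558) on hF = 8.989 gives T ≈ 350.9 K, at which ψ = 0.22.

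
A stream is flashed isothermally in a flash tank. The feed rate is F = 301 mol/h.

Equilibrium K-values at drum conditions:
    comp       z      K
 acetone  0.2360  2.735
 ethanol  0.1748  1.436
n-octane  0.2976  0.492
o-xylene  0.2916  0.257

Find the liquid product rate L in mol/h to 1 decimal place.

Rachford–Rice: g(ψ) = Σ zᵢ(Kᵢ−1)/(1+ψ(Kᵢ−1)) = 0.
Check two-phase: ΣzᵢKᵢ = 1.1178 > 1 and Σzᵢ/Kᵢ = 1.9475 > 1, so g(0) = 0.1178 > 0 and g(1) = -0.9475 < 0.
Newton–Raphson from ψ = 0.33:
  ψ = 0.3300: g = -0.14166, g' = -0.7061 → ψ = 0.1294
  ψ = 0.1294: g = 0.00503, g' = -0.7886 → ψ = 0.1357
  ψ = 0.1357: g = 0.00002, g' = -0.7827 → ψ = 0.1358
Converged at ψ = 0.1358.
Then V = ψ·F = 0.1358·301 = 40.9 mol/h and L = F − V = 260.1 mol/h.

L = 260.1 mol/h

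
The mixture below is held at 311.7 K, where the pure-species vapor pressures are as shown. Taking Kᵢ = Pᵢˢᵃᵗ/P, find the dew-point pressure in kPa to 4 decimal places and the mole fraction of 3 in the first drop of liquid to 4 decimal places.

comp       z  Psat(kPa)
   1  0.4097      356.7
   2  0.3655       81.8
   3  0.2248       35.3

At the dew point ψ → 1, so Σzᵢ/Kᵢ = 1 with Kᵢ = Pᵢˢᵃᵗ/P ⇒ 1/P = Σzᵢ/Pᵢˢᵃᵗ.
1/P = 0.4097/356.7 + 0.3655/81.8 + 0.2248/35.3 = 0.0119851 ⇒ P = 83.4371 kPa
xᵢ = zᵢP/Pᵢˢᵃᵗ ⇒ x_3 = 0.2248·83.4371/35.3 = 0.5314

Pdew = 83.4371 kPa, x_3 = 0.5314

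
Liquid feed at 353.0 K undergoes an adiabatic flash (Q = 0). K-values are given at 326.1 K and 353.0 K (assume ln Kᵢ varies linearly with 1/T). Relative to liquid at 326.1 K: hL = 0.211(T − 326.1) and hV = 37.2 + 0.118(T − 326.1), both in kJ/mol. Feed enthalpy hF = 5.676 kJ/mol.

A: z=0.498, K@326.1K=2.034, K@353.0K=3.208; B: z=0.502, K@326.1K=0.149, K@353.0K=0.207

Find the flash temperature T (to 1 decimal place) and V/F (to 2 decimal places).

T = 328.4 K, V/F = 0.14

Adiabatic flash: solve Rachford–Rice at each trial T, then check hF = ψ·hV(T) + (1−ψ)·hL(T).
  T = 326.1 K: K = (2.034, 0.149), RR gives ψ = 0.100, H_out = 3.709 kJ/mol
  T = 353.0 K: K = (3.208, 0.207), RR gives ψ = 0.401, H_out = 19.577 kJ/mol
  T = 339.6 K: K = (2.580, 0.177), RR gives ψ = 0.287, H_out = 13.173 kJ/mol
  T = 332.9 K: K = (2.298, 0.163), RR gives ψ = 0.208, H_out = 9.045 kJ/mol
  T = 329.5 K: K = (2.163, 0.156), RR gives ψ = 0.158, H_out = 6.560 kJ/mol
  T = 327.8 K: K = (2.098, 0.152), RR gives ψ = 0.130, H_out = 5.187 kJ/mol
Linear interpolation between T = 327.8 (H_out = 5.187) and T = 329.5 (H_out = 6.560) on hF = 5.676 gives T ≈ 328.4 K, at which ψ = 0.14.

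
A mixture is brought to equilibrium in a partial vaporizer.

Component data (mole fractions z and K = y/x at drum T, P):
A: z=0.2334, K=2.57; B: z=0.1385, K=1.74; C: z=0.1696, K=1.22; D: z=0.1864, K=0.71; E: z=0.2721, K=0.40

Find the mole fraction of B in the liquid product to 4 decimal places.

x_B = 0.0990

Iterate (Newton) starting at ψ = 0.67:
  ψ = 0.6700: g = -0.06048, g' = -0.4748 → ψ = 0.5426
  ψ = 0.5426: g = -0.00190, g' = -0.4503 → ψ = 0.5384
Converged at ψ = 0.5384.
Compositions from xᵢ = zᵢ/(1+ψ(Kᵢ−1)), yᵢ = Kᵢxᵢ:
  A: x = 0.1265, y = 0.3251
  B: x = 0.0990, y = 0.1723
  C: x = 0.1516, y = 0.1850
  D: x = 0.2209, y = 0.1568
  E: x = 0.4019, y = 0.1608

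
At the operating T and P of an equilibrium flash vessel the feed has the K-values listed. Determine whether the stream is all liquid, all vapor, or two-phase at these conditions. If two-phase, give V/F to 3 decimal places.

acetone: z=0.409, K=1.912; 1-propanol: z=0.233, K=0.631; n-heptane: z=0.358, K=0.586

two-phase, V/F = 0.384

ΣzᵢKᵢ = 1.139; Σzᵢ/Kᵢ = 1.194.
Both exceed 1, so a two-phase solution exists.
Let ψ = V/F and solve Σ zᵢ(Kᵢ−1)/(1+ψ(Kᵢ−1)) = 0.
Newton–Raphson from ψ = 0.68:
  ψ = 0.680: g = -0.0908, g' = -0.305 → ψ = 0.382
  ψ = 0.382: g = 0.0004, g' = -0.317 → ψ = 0.384
Converged at ψ = 0.384.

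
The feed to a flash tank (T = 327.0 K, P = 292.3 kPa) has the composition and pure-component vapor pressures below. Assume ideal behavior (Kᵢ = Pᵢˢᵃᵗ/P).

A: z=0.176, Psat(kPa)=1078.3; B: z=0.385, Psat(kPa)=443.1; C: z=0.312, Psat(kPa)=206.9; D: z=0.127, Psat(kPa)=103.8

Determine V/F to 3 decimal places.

Raoult's law: Kᵢ = Pᵢˢᵃᵗ/P = Pᵢˢᵃᵗ/292.3.
  K_A = 1078.3/292.3 = 3.68902, K_B = 443.1/292.3 = 1.51591, K_C = 206.9/292.3 = 0.70783, K_D = 103.8/292.3 = 0.35511
Rachford–Rice: g(V/F) = Σ zᵢ(Kᵢ−1)/(1+V/F(Kᵢ−1)) = 0.
Check two-phase: ΣzᵢKᵢ = 1.499 > 1 and Σzᵢ/Kᵢ = 1.100 > 1, so g(0) = 0.499 > 0 and g(1) = -0.100 < 0.
Newton–Raphson from V/F = 0.5:
  V/F = 0.500: g = 0.1321, g' = -0.448 → V/F = 0.795
  V/F = 0.795: g = 0.0049, g' = -0.448 → V/F = 0.806
Converged at V/F = 0.806.

V/F = 0.806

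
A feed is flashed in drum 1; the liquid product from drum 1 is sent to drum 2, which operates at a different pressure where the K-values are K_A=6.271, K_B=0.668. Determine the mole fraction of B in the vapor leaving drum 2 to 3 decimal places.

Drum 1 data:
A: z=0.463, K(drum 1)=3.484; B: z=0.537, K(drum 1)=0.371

y_B (drum 2) = 0.628

Drum 1:
Let ψ₁ = V/F and solve Σ zᵢ(Kᵢ−1)/(1+ψ₁(Kᵢ−1)) = 0.
Check two-phase: ΣzᵢKᵢ = 1.812 > 1 and Σzᵢ/Kᵢ = 1.580 > 1, so g(0) = 0.812 > 0 and g(1) = -0.580 < 0.
Binary case is linear: z₁(K₁−1)(1+ψ₁(K₂−1)) + z₂(K₂−1)(1+ψ₁(K₁−1)) = 0
⇒ ψ₁ = [z₁(K₁−1)+z₂(K₂−1)] / [−(K₁−1)(K₂−1)] = 0.8123/1.5624 = 0.520
Drum-1 compositions:
  A: x = 0.202, y = 0.704
  B: x = 0.798, y = 0.296
Drum-2 feed = drum-1 liquid: z₂ = (0.2021, 0.7979).
Drum 2:
Rachford–Rice: g(ψ₂) = Σ zᵢ(Kᵢ−1)/(1+ψ₂(Kᵢ−1)) = 0.
g(0) = ΣzᵢKᵢ − 1 = 0.800 and g(1) = 1 − Σzᵢ/Kᵢ = -0.227, so a root lies in (0, 1).
Iterate (Newton) starting at ψ₂ = 0.42:
  ψ₂ = 0.420: g = 0.0235, g' = -0.662 → ψ₂ = 0.456
  ψ₂ = 0.456: g = 0.0010, g' = -0.607 → ψ₂ = 0.457
Converged at ψ₂ = 0.457.
  A: x = 0.059, y = 0.372
  B: x = 0.941, y = 0.628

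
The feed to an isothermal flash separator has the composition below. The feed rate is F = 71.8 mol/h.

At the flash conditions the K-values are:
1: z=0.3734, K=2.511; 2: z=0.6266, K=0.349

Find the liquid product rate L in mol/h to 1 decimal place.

Let β = V/F and solve Σ zᵢ(Kᵢ−1)/(1+β(Kᵢ−1)) = 0.
Check two-phase: ΣzᵢKᵢ = 1.1563 > 1 and Σzᵢ/Kᵢ = 1.9441 > 1, so g(0) = 0.1563 > 0 and g(1) = -0.9441 < 0.
Iterate (Newton) starting at β = 0.5:
  β = 0.5000: g = -0.28337, g' = -0.8603 → β = 0.1706
  β = 0.1706: g = -0.01032, g' = -0.8749 → β = 0.1588
  β = 0.1588: g = 0.00006, g' = -0.8848 → β = 0.1589
Converged at β = 0.1589.
Then V = β·F = 0.1589·71.8 = 11.4 mol/h and L = F − V = 60.4 mol/h.

L = 60.4 mol/h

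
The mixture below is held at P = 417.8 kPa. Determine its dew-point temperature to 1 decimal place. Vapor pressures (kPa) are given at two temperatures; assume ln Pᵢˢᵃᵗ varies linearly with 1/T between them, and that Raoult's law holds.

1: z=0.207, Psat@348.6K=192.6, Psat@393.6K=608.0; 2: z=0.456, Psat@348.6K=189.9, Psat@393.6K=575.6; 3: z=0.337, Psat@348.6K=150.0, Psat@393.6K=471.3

T = 382.3 K

Dew-point temperature: Σzᵢ·P/Pᵢˢᵃᵗ(T) = 1. Interpolate ln Pᵢˢᵃᵗ = aᵢ + bᵢ/T.
  T = 348.6 K: ΣzᵢP/Pᵢˢᵃᵗ = 2.3909
  T = 393.6 K: ΣzᵢP/Pᵢˢᵃᵗ = 0.7720
  T = 371.1 K: ΣzᵢP/Pᵢˢᵃᵗ = 1.3128
  T = 382.4 K: ΣzᵢP/Pᵢˢᵃᵗ = 0.9977
  T = 376.8 K: ΣzᵢP/Pᵢˢᵃᵗ = 1.1407
  T = 379.6 K: ΣzᵢP/Pᵢˢᵃᵗ = 1.0663
Interpolating between 379.6 K and 382.4 K gives T ≈ 382.3 K.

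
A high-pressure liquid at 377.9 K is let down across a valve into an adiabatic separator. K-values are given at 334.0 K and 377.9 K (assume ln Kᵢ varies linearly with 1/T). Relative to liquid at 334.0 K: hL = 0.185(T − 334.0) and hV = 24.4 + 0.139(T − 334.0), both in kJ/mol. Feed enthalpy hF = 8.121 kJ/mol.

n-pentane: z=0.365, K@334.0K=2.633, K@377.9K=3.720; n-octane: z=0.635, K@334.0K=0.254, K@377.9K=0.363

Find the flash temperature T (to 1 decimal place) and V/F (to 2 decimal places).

T = 351.3 K, V/F = 0.21

Adiabatic flash: solve Rachford–Rice at each trial T, then check hF = ψ·hV(T) + (1−ψ)·hL(T).
  T = 334.0 K: K = (2.633, 0.254), RR gives ψ = 0.100, H_out = 2.450 kJ/mol
  T = 377.9 K: K = (3.720, 0.363), RR gives ψ = 0.340, H_out = 15.721 kJ/mol
  T = 355.9 K: K = (3.162, 0.307), RR gives ψ = 0.233, H_out = 9.499 kJ/mol
  T = 344.9 K: K = (2.893, 0.280), RR gives ψ = 0.171, H_out = 6.112 kJ/mol
  T = 350.4 K: K = (3.026, 0.293), RR gives ψ = 0.203, H_out = 7.837 kJ/mol
  T = 353.1 K: K = (3.093, 0.300), RR gives ψ = 0.218, H_out = 8.660 kJ/mol
  T = 351.8 K: K = (3.061, 0.297), RR gives ψ = 0.211, H_out = 8.265 kJ/mol
Linear interpolation between T = 350.4 (H_out = 7.837) and T = 351.8 (H_out = 8.265) on hF = 8.121 gives T ≈ 351.3 K, at which ψ = 0.21.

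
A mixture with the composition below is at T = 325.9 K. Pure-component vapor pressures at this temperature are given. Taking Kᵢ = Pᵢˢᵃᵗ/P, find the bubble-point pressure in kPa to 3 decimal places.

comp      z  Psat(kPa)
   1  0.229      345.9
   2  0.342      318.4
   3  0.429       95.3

Pbub = 228.988 kPa

At the bubble point ψ → 0, so ΣzᵢKᵢ = 1 with Kᵢ = Pᵢˢᵃᵗ/P ⇒ P = ΣzᵢPᵢˢᵃᵗ.
P = 0.229·345.9 + 0.342·318.4 + 0.429·95.3 = 228.988 kPa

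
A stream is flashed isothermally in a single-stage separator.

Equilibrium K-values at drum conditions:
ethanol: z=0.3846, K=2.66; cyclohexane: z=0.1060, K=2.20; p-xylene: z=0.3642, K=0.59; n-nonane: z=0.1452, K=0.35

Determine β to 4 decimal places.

Let β = V/F and solve Σ zᵢ(Kᵢ−1)/(1+β(Kᵢ−1)) = 0.
Feasibility: ΣzᵢKᵢ = 1.5219, Σzᵢ/Kᵢ = 1.2249 — both > 1, two phases present.
Newton iteration, β⁰ = 0.5:
  β = 0.5000: g = 0.10072, g' = -0.6076 → β = 0.6658
  β = 0.6658: g = 0.00221, g' = -0.5928 → β = 0.6695
Converged at β = 0.6695.

β = 0.6695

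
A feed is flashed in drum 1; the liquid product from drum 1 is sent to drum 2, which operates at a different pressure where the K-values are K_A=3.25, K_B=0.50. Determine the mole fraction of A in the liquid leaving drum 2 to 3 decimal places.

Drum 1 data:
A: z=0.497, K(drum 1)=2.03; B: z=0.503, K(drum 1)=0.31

Drum 1:
Binary case is linear: z₁(K₁−1)(1+ψ₁(K₂−1)) + z₂(K₂−1)(1+ψ₁(K₁−1)) = 0
⇒ ψ₁ = [z₁(K₁−1)+z₂(K₂−1)] / [−(K₁−1)(K₂−1)] = 0.1648/0.7107 = 0.232
Drum-1 compositions:
  A: x = 0.401, y = 0.814
  B: x = 0.599, y = 0.186
Drum-2 feed = drum-1 liquid: z₂ = (0.4012, 0.5988).
Drum 2:
Newton iteration, ψ₂⁰ = 0.54:
  ψ₂ = 0.540: g = -0.0027, g' = -0.695 → ψ₂ = 0.536
Converged at ψ₂ = 0.536.
  A: x = 0.182, y = 0.591
  B: x = 0.818, y = 0.409

x_A (drum 2) = 0.182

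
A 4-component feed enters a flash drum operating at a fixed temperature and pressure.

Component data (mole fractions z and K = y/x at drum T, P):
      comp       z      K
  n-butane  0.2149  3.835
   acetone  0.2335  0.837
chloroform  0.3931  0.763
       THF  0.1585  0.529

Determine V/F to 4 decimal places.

V/F = 0.5187

Newton–Raphson from V/F = 0.65:
  V/F = 0.6500: g = -0.04598, g' = -0.3254 → V/F = 0.5087
  V/F = 0.5087: g = 0.00386, g' = -0.3863 → V/F = 0.5187
Converged at V/F = 0.5187.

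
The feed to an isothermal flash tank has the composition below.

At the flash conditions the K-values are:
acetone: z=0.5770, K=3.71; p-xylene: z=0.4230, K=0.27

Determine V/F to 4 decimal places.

V/F = 0.6343

Newton–Raphson from V/F = 0.5:
  V/F = 0.5000: g = 0.17770, g' = -1.3231 → V/F = 0.6343
Converged at V/F = 0.6343.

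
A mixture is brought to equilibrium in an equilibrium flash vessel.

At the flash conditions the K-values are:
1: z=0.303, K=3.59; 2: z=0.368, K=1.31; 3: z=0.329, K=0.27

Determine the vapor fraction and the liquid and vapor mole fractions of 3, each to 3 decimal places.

ψ = 0.573, x_3 = 0.566, y_3 = 0.153

Newton–Raphson from ψ = 0.3:
  ψ = 0.300: g = 0.2385, g' = -0.961 → ψ = 0.548
  ψ = 0.548: g = 0.0214, g' = -0.860 → ψ = 0.573
Converged at ψ = 0.573.
Compositions from xᵢ = zᵢ/(1+ψ(Kᵢ−1)), yᵢ = Kᵢxᵢ:
  1: x = 0.122, y = 0.438
  2: x = 0.312, y = 0.409
  3: x = 0.566, y = 0.153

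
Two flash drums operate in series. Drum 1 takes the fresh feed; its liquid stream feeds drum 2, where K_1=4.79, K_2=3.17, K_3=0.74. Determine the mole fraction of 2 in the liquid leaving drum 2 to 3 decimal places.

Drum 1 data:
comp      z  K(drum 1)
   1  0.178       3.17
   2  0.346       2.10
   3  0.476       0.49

x_2 (drum 2) = 0.076

Drum 1:
Let ψ₁ = V/F and solve Σ zᵢ(Kᵢ−1)/(1+ψ₁(Kᵢ−1)) = 0.
Feasibility: ΣzᵢKᵢ = 1.524, Σzᵢ/Kᵢ = 1.192 — both > 1, two phases present.
Newton iteration, ψ₁⁰ = 0.5:
  ψ₁ = 0.500: g = 0.1050, g' = -0.590 → ψ₁ = 0.678
  ψ₁ = 0.678: g = 0.0033, g' = -0.564 → ψ₁ = 0.684
Converged at ψ₁ = 0.684.
Drum-1 compositions:
  1: x = 0.072, y = 0.227
  2: x = 0.197, y = 0.415
  3: x = 0.731, y = 0.358
Drum-2 feed = drum-1 liquid: z₂ = (0.0717, 0.1975, 0.7309).
Drum 2:
Rachford–Rice: g(ψ₂) = Σ zᵢ(Kᵢ−1)/(1+ψ₂(Kᵢ−1)) = 0.
g(0) = ΣzᵢKᵢ − 1 = 0.510 and g(1) = 1 − Σzᵢ/Kᵢ = -0.065, so a root lies in (0, 1).
Newton iteration, ψ₂⁰ = 0.42:
  ψ₂ = 0.420: g = 0.1157, g' = -0.470 → ψ₂ = 0.666
  ψ₂ = 0.666: g = 0.0225, g' = -0.311 → ψ₂ = 0.738
  ψ₂ = 0.738: g = 0.0010, g' = -0.284 → ψ₂ = 0.742
Converged at ψ₂ = 0.742.
  1: x = 0.019, y = 0.090
  2: x = 0.076, y = 0.240
  3: x = 0.906, y = 0.670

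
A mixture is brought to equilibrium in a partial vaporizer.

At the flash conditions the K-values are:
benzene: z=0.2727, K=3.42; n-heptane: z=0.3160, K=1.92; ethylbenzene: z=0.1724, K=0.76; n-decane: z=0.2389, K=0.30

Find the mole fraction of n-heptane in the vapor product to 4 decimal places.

y_n-heptane = 0.3581

Material balance + equilibrium reduce to Σ zᵢ(Kᵢ−1)/(1+ψ(Kᵢ−1)) = 0.
Check two-phase: ΣzᵢKᵢ = 1.7420 > 1 and Σzᵢ/Kᵢ = 1.2675 > 1, so g(0) = 0.7420 > 0 and g(1) = -0.2675 < 0.
Iterate (Newton) starting at ψ = 0.5:
  ψ = 0.5000: g = 0.19344, g' = -0.7424 → ψ = 0.7606
  ψ = 0.7606: g = -0.00489, g' = -0.8408 → ψ = 0.7548
  ψ = 0.7548: g = -0.00002, g' = -0.8341 → ψ = 0.7547
Converged at ψ = 0.7547.
Compositions from xᵢ = zᵢ/(1+ψ(Kᵢ−1)), yᵢ = Kᵢxᵢ:
  benzene: x = 0.0965, y = 0.3300
  n-heptane: x = 0.1865, y = 0.3581
  ethylbenzene: x = 0.2105, y = 0.1600
  n-decane: x = 0.5065, y = 0.1519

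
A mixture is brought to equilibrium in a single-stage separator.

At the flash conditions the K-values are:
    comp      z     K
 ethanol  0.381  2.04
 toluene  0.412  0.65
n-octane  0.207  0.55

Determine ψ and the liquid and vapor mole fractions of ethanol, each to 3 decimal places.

Let ψ = V/F and solve Σ zᵢ(Kᵢ−1)/(1+ψ(Kᵢ−1)) = 0.
Feasibility: ΣzᵢKᵢ = 1.159, Σzᵢ/Kᵢ = 1.197 — both > 1, two phases present.
Newton–Raphson from ψ = 0.64:
  ψ = 0.640: g = -0.0788, g' = -0.315 → ψ = 0.390
  ψ = 0.390: g = 0.0019, g' = -0.338 → ψ = 0.396
Converged at ψ = 0.396.
Compositions from xᵢ = zᵢ/(1+ψ(Kᵢ−1)), yᵢ = Kᵢxᵢ:
  ethanol: x = 0.270, y = 0.551
  toluene: x = 0.478, y = 0.311
  n-octane: x = 0.252, y = 0.139

ψ = 0.396, x_ethanol = 0.270, y_ethanol = 0.551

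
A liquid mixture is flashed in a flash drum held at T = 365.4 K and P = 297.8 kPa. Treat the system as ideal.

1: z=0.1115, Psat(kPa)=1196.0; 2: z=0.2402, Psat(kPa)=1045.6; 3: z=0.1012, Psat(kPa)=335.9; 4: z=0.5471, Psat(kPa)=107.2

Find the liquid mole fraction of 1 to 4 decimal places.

x_1 = 0.0509

Raoult's law: Kᵢ = Pᵢˢᵃᵗ/P = Pᵢˢᵃᵗ/297.8.
  K_1 = 1196.0/297.8 = 4.016118, K_2 = 1045.6/297.8 = 3.511081, K_3 = 335.9/297.8 = 1.127938, K_4 = 107.2/297.8 = 0.359973
Newton iteration, ψ⁰ = 0.67:
  ψ = 0.6700: g = -0.26493, g' = -1.0100 → ψ = 0.4077
  ψ = 0.4077: g = -0.01260, g' = -0.9856 → ψ = 0.3949
  ψ = 0.3949: g = 0.00006, g' = -0.9960 → ψ = 0.3950
Converged at ψ = 0.3950.
Compositions from xᵢ = zᵢ/(1+ψ(Kᵢ−1)), yᵢ = Kᵢxᵢ:
  1: x = 0.0509, y = 0.2044
  2: x = 0.1206, y = 0.4234
  3: x = 0.0963, y = 0.1087
  4: x = 0.7322, y = 0.2636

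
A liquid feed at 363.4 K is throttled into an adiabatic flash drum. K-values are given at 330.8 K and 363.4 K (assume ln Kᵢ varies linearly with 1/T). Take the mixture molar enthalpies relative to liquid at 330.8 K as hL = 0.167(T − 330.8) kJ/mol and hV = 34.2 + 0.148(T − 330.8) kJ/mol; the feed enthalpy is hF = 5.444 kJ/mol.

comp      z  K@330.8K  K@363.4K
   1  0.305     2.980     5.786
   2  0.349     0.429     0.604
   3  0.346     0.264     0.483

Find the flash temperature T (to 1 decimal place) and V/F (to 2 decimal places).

Adiabatic flash: solve Rachford–Rice at each trial T, then check hF = ψ·hV(T) + (1−ψ)·hL(T).
  T = 330.8 K: K = (2.980, 0.429, 0.264), RR gives ψ = 0.115, H_out = 3.945 kJ/mol
  T = 363.4 K: K = (5.786, 0.604, 0.483), RR gives ψ = 0.520, H_out = 22.895 kJ/mol
  T = 347.1 K: K = (4.218, 0.513, 0.362), RR gives ψ = 0.325, H_out = 13.720 kJ/mol
  T = 339.0 K: K = (3.564, 0.470, 0.311), RR gives ψ = 0.228, H_out = 9.141 kJ/mol
  T = 334.9 K: K = (3.262, 0.450, 0.287), RR gives ψ = 0.175, H_out = 6.648 kJ/mol
  T = 332.9 K: K = (3.122, 0.439, 0.275), RR gives ψ = 0.147, H_out = 5.361 kJ/mol
Linear interpolation between T = 332.9 (H_out = 5.361) and T = 334.9 (H_out = 6.648) on hF = 5.444 gives T ≈ 333.0 K, at which ψ = 0.15.

T = 333.0 K, V/F = 0.15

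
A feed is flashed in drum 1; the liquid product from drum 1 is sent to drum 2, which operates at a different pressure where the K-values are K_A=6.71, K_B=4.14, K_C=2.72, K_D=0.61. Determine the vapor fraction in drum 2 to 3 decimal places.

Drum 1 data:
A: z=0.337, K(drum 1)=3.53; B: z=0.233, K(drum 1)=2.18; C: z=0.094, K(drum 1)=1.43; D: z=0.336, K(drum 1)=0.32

V/F (drum 2) = 0.587

Drum 1:
Material balance + equilibrium reduce to Σ zᵢ(Kᵢ−1)/(1+ψ₁(Kᵢ−1)) = 0.
Check two-phase: ΣzᵢKᵢ = 1.939 > 1 and Σzᵢ/Kᵢ = 1.318 > 1, so g(0) = 0.939 > 0 and g(1) = -0.318 < 0.
Newton iteration, ψ₁⁰ = 0.52:
  ψ₁ = 0.520: g = 0.2182, g' = -0.910 → ψ₁ = 0.760
  ψ₁ = 0.760: g = -0.0054, g' = -1.018 → ψ₁ = 0.754
Converged at ψ₁ = 0.754.
Drum-1 compositions:
  A: x = 0.116, y = 0.409
  B: x = 0.123, y = 0.269
  C: x = 0.071, y = 0.101
  D: x = 0.690, y = 0.221
Drum-2 feed = drum-1 liquid: z₂ = (0.1159, 0.1233, 0.0710, 0.6899).
Drum 2:
Let ψ₂ = V/F and solve Σ zᵢ(Kᵢ−1)/(1+ψ₂(Kᵢ−1)) = 0.
Feasibility: ΣzᵢKᵢ = 1.902, Σzᵢ/Kᵢ = 1.204 — both > 1, two phases present.
Newton iteration, ψ₂⁰ = 0.44:
  ψ₂ = 0.440: g = 0.0956, g' = -0.741 → ψ₂ = 0.569
  ψ₂ = 0.569: g = 0.0106, g' = -0.593 → ψ₂ = 0.587
Converged at ψ₂ = 0.587.
  A: x = 0.027, y = 0.179
  B: x = 0.043, y = 0.180
  C: x = 0.035, y = 0.096
  D: x = 0.895, y = 0.546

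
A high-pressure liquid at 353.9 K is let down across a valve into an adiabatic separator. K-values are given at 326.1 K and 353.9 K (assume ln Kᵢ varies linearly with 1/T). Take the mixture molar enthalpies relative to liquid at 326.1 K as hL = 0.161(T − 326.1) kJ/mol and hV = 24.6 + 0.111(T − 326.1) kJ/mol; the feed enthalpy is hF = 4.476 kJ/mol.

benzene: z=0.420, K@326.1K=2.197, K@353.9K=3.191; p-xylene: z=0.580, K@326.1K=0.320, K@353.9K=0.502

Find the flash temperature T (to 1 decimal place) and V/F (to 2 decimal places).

Adiabatic flash: solve Rachford–Rice at each trial T, then check hF = ψ·hV(T) + (1−ψ)·hL(T).
  T = 326.1 K: K = (2.197, 0.320), RR gives ψ = 0.133, H_out = 3.274 kJ/mol
  T = 353.9 K: K = (3.191, 0.502), RR gives ψ = 0.579, H_out = 17.906 kJ/mol
  T = 340.0 K: K = (2.668, 0.405), RR gives ψ = 0.358, H_out = 10.786 kJ/mol
  T = 333.1 K: K = (2.428, 0.361), RR gives ψ = 0.251, H_out = 7.214 kJ/mol
  T = 329.6 K: K = (2.311, 0.340), RR gives ψ = 0.194, H_out = 5.300 kJ/mol
  T = 327.9 K: K = (2.255, 0.330), RR gives ψ = 0.165, H_out = 4.333 kJ/mol
  T = 328.8 K: K = (2.284, 0.335), RR gives ψ = 0.180, H_out = 4.849 kJ/mol
Linear interpolation between T = 327.9 (H_out = 4.333) and T = 328.8 (H_out = 4.849) on hF = 4.476 gives T ≈ 328.1 K, at which ψ = 0.17.

T = 328.1 K, V/F = 0.17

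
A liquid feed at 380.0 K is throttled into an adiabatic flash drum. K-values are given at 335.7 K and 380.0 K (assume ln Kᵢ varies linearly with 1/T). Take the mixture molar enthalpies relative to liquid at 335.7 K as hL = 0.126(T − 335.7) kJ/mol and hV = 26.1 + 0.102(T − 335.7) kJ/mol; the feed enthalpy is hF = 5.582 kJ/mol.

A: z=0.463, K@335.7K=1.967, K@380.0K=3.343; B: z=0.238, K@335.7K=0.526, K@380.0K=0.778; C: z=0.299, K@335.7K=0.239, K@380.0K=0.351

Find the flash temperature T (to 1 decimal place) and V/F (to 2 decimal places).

Adiabatic flash: solve Rachford–Rice at each trial T, then check hF = ψ·hV(T) + (1−ψ)·hL(T).
  T = 335.7 K: K = (1.967, 0.526, 0.239), RR gives ψ = 0.171, H_out = 4.457 kJ/mol
  T = 380.0 K: K = (3.343, 0.778, 0.351), RR gives ψ = 0.691, H_out = 22.881 kJ/mol
  T = 357.9 K: K = (2.608, 0.648, 0.293), RR gives ψ = 0.479, H_out = 15.054 kJ/mol
  T = 346.8 K: K = (2.275, 0.586, 0.266), RR gives ψ = 0.346, H_out = 10.344 kJ/mol
  T = 341.2 K: K = (2.117, 0.555, 0.252), RR gives ψ = 0.265, H_out = 7.576 kJ/mol
  T = 338.4 K: K = (2.040, 0.540, 0.245), RR gives ψ = 0.219, H_out = 6.047 kJ/mol
  T = 337.0 K: K = (2.002, 0.533, 0.242), RR gives ψ = 0.195, H_out = 5.238 kJ/mol
Linear interpolation between T = 337.0 (H_out = 5.238) and T = 338.4 (H_out = 6.047) on hF = 5.582 gives T ≈ 337.6 K, at which ψ = 0.21.

T = 337.6 K, V/F = 0.21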